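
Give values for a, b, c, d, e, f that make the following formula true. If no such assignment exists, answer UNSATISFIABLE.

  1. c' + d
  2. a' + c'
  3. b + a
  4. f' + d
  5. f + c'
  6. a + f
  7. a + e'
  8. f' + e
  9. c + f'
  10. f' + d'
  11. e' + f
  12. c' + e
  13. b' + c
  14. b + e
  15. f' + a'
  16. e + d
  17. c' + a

Branch on c: set c = 0.
(f') alone gives f = 0.
(a) alone gives a = 1.
(e') alone gives e = 0.
(b') alone gives b = 0.
Now (b) is unsatisfied and unit — conflict.
Undo c and try c = 1.
(d) alone gives d = 1.
(a') alone gives a = 0.
Now (a) is unsatisfied and unit — conflict.
Neither c = 1 nor c = 0 works.

UNSATISFIABLE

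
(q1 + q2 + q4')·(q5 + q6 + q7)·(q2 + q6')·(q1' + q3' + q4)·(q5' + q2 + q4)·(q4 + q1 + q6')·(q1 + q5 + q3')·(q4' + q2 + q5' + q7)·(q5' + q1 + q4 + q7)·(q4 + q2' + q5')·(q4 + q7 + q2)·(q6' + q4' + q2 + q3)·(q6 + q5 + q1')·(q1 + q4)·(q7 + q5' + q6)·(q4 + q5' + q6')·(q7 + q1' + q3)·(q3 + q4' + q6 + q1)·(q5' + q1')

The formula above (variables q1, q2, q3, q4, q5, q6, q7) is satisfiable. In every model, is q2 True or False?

Suppose q2 = 0.
From the singleton clause (q6'), q6 = 0.
Branch on q1: set q1 = 1.
From the singleton clause (q5), q5 = 1.
Now (q5') is unsatisfied and unit — conflict.
Backtrack on q1: now try q1 = 0.
From the singleton clause (q4'), q4 = 0.
Now (q4) is unsatisfied and unit — conflict.
Either choice for q1 ends in contradiction.
So every satisfying assignment has q2 = True.

True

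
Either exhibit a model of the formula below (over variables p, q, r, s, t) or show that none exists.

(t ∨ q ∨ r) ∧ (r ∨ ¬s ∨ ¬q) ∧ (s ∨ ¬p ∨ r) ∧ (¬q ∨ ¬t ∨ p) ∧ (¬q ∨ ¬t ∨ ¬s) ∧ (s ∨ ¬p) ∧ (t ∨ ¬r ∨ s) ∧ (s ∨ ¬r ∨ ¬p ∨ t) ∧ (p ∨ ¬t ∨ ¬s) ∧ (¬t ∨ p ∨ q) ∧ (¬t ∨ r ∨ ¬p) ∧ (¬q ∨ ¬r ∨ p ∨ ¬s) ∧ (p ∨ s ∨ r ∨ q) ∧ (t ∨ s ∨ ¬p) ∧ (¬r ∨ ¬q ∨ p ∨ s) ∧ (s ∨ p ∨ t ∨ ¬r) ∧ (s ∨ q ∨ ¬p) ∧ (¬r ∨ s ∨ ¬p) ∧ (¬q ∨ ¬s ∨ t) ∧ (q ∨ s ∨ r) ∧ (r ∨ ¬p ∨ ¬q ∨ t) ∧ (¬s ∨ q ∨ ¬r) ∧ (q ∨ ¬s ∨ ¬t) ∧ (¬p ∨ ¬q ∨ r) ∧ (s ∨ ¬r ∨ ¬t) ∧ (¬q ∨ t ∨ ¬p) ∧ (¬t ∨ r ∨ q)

Case s = False:
(¬p) alone gives p = False.
Case q = True:
(¬t) alone gives t = False.
(¬r) alone gives r = False.
All clauses are satisfied.

p ↦ False; q ↦ True; r ↦ False; s ↦ False; t ↦ False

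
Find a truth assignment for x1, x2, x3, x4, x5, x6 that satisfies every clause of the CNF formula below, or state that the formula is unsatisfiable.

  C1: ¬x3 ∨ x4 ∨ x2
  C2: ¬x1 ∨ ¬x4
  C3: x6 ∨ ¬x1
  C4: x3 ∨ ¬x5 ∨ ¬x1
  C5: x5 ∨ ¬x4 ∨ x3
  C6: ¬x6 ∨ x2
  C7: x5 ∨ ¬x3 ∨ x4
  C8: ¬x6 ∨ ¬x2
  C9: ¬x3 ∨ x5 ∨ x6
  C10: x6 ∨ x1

UNSATISFIABLE

Case x1 = False:
From the singleton clause (x6), x6 = True.
From the singleton clause (x2), x2 = True.
That conflicts with the unit clause (¬x2).
So x1 must be the other value — set x1 = True.
From the singleton clause (¬x4), x4 = False.
From the singleton clause (x6), x6 = True.
From the singleton clause (x2), x2 = True.
That conflicts with the unit clause (¬x2).
Neither x1 = True nor x1 = False works.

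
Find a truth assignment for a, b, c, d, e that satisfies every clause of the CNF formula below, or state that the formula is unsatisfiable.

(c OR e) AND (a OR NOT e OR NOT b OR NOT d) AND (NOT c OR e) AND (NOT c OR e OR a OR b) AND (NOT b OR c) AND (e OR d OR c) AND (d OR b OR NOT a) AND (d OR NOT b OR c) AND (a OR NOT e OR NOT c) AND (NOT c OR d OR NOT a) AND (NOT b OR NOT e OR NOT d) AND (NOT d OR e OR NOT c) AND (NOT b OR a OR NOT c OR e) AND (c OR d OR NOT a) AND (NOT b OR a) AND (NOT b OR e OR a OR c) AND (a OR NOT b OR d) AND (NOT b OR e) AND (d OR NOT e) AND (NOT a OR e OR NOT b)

Try c = false.
The clause (e) is unit, so e = true.
The clause (NOT b) is unit, so b = false.
The clause (d) is unit, so d = true.
No clause remains; a is free.

a=true, b=false, c=false, d=true, e=true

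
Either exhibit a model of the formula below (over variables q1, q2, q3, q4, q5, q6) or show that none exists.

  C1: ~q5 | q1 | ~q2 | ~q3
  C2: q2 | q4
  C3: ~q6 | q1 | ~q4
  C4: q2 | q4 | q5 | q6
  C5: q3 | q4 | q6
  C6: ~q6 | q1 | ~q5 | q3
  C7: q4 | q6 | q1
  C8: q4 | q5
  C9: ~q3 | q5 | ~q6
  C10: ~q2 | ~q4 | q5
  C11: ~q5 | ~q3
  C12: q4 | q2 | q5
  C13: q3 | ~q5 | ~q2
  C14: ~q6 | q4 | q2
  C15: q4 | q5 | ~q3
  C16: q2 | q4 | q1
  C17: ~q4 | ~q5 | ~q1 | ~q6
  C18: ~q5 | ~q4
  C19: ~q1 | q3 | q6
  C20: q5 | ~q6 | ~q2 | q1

q1=0,  q2=0,  q3=0,  q4=1,  q5=0,  q6=0

Suppose q2 = 0.
(q4) alone gives q4 = 1.
(~q5) alone gives q5 = 0.
Suppose q6 = 0.
Suppose q1 = 0.
Every clause is now satisfied; q3 is unconstrained.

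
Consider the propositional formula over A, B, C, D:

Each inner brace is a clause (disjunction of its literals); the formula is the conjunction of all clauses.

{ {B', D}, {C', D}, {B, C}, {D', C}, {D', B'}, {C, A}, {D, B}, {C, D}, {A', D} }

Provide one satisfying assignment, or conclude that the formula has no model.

Suppose B = 0.
(C) alone gives C = 1.
(D) alone gives D = 1.
No clause remains; A is free.

A: 1; B: 0; C: 1; D: 1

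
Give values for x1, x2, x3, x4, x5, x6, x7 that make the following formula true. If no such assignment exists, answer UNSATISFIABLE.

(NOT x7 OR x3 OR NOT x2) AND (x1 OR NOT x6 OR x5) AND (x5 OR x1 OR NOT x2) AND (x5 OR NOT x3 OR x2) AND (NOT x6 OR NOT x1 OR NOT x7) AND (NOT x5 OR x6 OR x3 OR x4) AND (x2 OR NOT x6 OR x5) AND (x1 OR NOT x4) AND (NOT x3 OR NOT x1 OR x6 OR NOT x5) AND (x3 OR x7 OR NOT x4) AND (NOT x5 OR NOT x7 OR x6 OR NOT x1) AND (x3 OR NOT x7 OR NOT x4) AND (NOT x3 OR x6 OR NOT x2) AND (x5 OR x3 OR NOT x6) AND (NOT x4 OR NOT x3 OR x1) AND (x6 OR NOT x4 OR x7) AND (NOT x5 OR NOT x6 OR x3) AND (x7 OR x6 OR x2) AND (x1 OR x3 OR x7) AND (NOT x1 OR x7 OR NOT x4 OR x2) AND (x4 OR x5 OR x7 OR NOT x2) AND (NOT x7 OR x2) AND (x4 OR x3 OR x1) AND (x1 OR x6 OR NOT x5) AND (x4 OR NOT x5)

x1 ↦ true, x2 ↦ true, x3 ↦ true, x4 ↦ true, x5 ↦ false, x6 ↦ true, x7 ↦ false

Suppose x1 = true.
Suppose x6 = true.
(NOT x7) alone gives x7 = false.
Suppose x2 = true.
Suppose x3 = true.
Suppose x4 = true.
No clause remains; x5 is free.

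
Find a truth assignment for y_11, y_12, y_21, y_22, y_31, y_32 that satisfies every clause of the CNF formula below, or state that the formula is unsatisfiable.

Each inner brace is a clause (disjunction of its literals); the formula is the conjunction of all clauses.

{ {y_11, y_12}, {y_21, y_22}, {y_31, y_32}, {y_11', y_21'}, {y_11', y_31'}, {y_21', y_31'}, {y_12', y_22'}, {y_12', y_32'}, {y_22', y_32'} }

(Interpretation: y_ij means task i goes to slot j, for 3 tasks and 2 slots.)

Try y_11 = 1.
From the singleton clause (y_21'), y_21 = 0.
From the singleton clause (y_22), y_22 = 1.
From the singleton clause (y_31'), y_31 = 0.
From the singleton clause (y_32), y_32 = 1.
But (y_32') is also a unit clause — contradiction.
That branch fails; take y_11 = 0 instead.
From the singleton clause (y_12), y_12 = 1.
From the singleton clause (y_22'), y_22 = 0.
From the singleton clause (y_21), y_21 = 1.
From the singleton clause (y_31'), y_31 = 0.
From the singleton clause (y_32), y_32 = 1.
But (y_32') is also a unit clause — contradiction.
Either choice for y_11 ends in contradiction.

UNSATISFIABLE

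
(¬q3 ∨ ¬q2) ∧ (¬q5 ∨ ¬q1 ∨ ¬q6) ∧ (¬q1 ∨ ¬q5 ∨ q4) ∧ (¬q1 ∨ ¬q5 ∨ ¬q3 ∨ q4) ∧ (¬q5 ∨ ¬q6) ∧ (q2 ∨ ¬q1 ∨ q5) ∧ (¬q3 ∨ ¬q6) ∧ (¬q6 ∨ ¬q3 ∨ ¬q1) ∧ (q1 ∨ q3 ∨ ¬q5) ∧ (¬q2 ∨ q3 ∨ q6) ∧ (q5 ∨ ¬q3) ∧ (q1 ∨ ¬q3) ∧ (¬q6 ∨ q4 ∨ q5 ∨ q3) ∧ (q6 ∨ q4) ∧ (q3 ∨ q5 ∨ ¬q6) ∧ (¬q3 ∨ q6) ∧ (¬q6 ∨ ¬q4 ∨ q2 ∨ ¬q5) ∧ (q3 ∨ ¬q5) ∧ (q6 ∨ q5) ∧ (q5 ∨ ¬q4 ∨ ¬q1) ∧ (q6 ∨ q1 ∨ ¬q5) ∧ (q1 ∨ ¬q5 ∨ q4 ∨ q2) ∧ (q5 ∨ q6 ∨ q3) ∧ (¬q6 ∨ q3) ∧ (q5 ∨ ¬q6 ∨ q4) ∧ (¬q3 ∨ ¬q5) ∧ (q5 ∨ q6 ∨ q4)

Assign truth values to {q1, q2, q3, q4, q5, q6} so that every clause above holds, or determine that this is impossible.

UNSATISFIABLE

Case q3 = False:
Unit clause (¬q5) forces q5 = False.
Unit clause (¬q6) forces q6 = False.
But (q6) is also a unit clause — contradiction.
So q3 must be the other value — set q3 = True.
Unit clause (¬q2) forces q2 = False.
Unit clause (¬q6) forces q6 = False.
But (q6) is also a unit clause — contradiction.
Neither q3 = True nor q3 = False works.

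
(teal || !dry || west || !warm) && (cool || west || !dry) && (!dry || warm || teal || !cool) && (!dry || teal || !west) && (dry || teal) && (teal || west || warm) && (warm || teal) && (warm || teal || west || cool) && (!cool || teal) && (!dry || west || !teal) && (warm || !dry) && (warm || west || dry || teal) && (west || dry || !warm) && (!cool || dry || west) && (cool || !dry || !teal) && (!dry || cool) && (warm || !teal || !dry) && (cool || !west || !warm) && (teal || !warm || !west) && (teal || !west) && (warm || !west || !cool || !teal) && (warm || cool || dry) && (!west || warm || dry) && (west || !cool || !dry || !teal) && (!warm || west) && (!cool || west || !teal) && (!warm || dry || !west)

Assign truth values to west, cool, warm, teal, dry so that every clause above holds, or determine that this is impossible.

Branch on dry: set dry = true.
(warm) alone gives warm = true.
(cool) alone gives cool = true.
(teal) alone gives teal = true.
(west) alone gives west = true.
Every clause now holds.

west: true, cool: true, warm: true, teal: true, dry: true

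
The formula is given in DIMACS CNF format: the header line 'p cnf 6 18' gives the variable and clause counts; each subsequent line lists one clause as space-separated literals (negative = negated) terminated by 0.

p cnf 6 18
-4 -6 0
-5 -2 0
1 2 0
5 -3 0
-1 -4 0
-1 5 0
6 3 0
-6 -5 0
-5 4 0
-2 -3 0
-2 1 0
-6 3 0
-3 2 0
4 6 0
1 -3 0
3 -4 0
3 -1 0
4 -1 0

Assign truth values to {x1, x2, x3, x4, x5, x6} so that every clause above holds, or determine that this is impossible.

Suppose x4 = False.
The clause (¬x5) is unit, so x5 = False.
The clause (¬x3) is unit, so x3 = False.
The clause (¬x1) is unit, so x1 = False.
The clause (x2) is unit, so x2 = True.
Now (¬x2) is unsatisfied and unit — conflict.
Backtrack on x4: now try x4 = True.
The clause (¬x6) is unit, so x6 = False.
The clause (¬x1) is unit, so x1 = False.
The clause (x2) is unit, so x2 = True.
Now (¬x2) is unsatisfied and unit — conflict.
Neither x4 = True nor x4 = False works.

UNSATISFIABLE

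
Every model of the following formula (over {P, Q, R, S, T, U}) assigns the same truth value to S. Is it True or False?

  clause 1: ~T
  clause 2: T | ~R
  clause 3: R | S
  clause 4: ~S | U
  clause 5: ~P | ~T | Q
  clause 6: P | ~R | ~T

True

Suppose S = 0.
Unit clause (~T) forces T = 0.
Unit clause (~R) forces R = 0.
That conflicts with the unit clause (R).
So every satisfying assignment has S = True.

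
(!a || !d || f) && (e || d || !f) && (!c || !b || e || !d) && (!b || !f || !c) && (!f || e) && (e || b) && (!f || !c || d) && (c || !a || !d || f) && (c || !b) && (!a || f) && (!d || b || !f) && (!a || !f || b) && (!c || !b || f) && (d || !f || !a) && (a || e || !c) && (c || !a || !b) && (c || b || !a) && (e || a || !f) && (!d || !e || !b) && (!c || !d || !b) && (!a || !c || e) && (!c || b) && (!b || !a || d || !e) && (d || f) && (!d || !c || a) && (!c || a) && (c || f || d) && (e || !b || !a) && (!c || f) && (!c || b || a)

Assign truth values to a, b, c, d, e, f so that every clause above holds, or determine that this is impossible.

Case f = false:
(!a) alone gives a = false.
(d) alone gives d = true.
(!c) alone gives c = false.
(!b) alone gives b = false.
(e) alone gives e = true.
This assignment satisfies each clause.

a ↦ false,  b ↦ false,  c ↦ false,  d ↦ true,  e ↦ true,  f ↦ false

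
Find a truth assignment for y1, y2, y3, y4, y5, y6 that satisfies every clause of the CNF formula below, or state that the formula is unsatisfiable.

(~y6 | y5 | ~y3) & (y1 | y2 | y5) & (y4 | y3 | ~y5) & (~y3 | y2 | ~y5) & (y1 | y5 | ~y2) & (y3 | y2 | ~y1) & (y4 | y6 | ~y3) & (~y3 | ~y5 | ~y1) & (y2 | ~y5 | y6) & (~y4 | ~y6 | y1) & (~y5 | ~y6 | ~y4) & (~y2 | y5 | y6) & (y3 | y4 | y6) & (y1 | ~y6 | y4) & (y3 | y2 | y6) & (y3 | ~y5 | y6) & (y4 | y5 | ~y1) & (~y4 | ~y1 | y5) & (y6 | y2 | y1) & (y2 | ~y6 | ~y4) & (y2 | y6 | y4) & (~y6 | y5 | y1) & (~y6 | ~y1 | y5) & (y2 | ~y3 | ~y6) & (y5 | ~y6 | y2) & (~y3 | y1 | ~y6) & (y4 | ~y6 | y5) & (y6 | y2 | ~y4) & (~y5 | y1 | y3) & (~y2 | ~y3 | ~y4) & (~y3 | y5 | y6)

Suppose y6 = 0.
Suppose y4 = 1.
Unit clause (y2) forces y2 = 1.
Unit clause (y5) forces y5 = 1.
Unit clause (y3) forces y3 = 1.
That conflicts with the unit clause (~y3).
Undo y4 and try y4 = 0.
Unit clause (~y3) forces y3 = 0.
That conflicts with the unit clause (y3).
Either choice for y4 ends in contradiction.
Undo y6 and try y6 = 1.
Suppose y5 = 1.
Unit clause (~y4) forces y4 = 0.
Unit clause (y3) forces y3 = 1.
Unit clause (y2) forces y2 = 1.
Unit clause (~y1) forces y1 = 0.
That conflicts with the unit clause (y1).
Undo y5 and try y5 = 0.
Unit clause (~y3) forces y3 = 0.
Unit clause (y1) forces y1 = 1.
That conflicts with the unit clause (~y1).
Either choice for y5 ends in contradiction.
Either choice for y6 ends in contradiction.

UNSATISFIABLE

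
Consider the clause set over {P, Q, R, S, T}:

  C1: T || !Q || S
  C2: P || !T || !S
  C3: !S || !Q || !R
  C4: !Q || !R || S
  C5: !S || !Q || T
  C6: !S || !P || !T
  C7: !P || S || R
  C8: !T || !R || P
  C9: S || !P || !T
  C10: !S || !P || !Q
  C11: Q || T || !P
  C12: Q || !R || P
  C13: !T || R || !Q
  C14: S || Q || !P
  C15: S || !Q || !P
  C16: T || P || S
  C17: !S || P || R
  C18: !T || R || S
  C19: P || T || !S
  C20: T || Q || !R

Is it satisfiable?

Branch on T: set T = true.
Branch on P: set P = true.
(!S) alone gives S = false.
But (S) is also a unit clause — contradiction.
Backtrack on P: now try P = false.
(!S) alone gives S = false.
(!R) alone gives R = false.
But (R) is also a unit clause — contradiction.
Either choice for P ends in contradiction.
Backtrack on T: now try T = false.
Branch on Q: set Q = false.
(!P) alone gives P = false.
(!R) alone gives R = false.
(S) alone gives S = true.
But (!S) is also a unit clause — contradiction.
Backtrack on Q: now try Q = true.
(S) alone gives S = true.
But (!S) is also a unit clause — contradiction.
Either choice for Q ends in contradiction.
Either choice for T ends in contradiction.
No assignment satisfies every clause.

No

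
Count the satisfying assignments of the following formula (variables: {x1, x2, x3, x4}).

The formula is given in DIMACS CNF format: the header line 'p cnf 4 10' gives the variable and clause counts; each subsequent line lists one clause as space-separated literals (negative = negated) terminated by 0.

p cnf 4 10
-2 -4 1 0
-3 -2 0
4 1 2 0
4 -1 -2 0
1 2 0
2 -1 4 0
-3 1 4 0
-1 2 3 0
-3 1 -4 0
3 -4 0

There are 2^4 = 16 truth assignments over (x1, x2, x3, x4).
Check each against the 10 clauses (columns in the order x1, x2, x3, x4):
  F F F F  ✗ fails (x4 ∨ x1 ∨ x2)
  F F F T  ✗ fails (x1 ∨ x2)
  F F T F  ✗ fails (x4 ∨ x1 ∨ x2)
  F F T T  ✗ fails (x1 ∨ x2)
  F T F F  ✓ satisfies all
  F T F T  ✗ fails (¬x2 ∨ ¬x4 ∨ x1)
  F T T F  ✗ fails (¬x3 ∨ ¬x2)
  F T T T  ✗ fails (¬x2 ∨ ¬x4 ∨ x1)
  T F F F  ✗ fails (x2 ∨ ¬x1 ∨ x4)
  T F F T  ✗ fails (¬x1 ∨ x2 ∨ x3)
  T F T F  ✗ fails (x2 ∨ ¬x1 ∨ x4)
  T F T T  ✓ satisfies all
  T T F F  ✗ fails (x4 ∨ ¬x1 ∨ ¬x2)
  T T F T  ✗ fails (x3 ∨ ¬x4)
  T T T F  ✗ fails (¬x3 ∨ ¬x2)
  T T T T  ✗ fails (¬x3 ∨ ¬x2)
2 of the 16 rows are models.

2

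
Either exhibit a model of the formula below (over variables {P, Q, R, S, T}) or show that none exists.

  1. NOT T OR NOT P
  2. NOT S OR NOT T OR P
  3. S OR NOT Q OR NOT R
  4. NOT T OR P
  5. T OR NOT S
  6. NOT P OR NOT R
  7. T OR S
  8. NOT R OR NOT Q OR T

UNSATISFIABLE

Case T = false:
The clause (NOT S) is unit, so S = false.
Now (S) is unsatisfied and unit — conflict.
Undo T and try T = true.
The clause (NOT P) is unit, so P = false.
Now (P) is unsatisfied and unit — conflict.
Neither T = true nor T = false works.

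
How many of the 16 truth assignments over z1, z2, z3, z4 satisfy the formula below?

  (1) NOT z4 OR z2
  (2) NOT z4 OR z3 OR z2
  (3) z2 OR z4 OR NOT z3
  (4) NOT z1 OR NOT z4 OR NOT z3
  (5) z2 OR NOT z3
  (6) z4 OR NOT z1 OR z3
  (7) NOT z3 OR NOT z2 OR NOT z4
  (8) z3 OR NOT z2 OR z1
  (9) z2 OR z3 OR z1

There are 2^4 = 16 truth assignments over (z1, z2, z3, z4).
Split on z4. With z4 = true, the clauses containing z4 are satisfied and NOT z4 drops from the rest; 1 of the 2^3 = 8 assignments to the other variables satisfy what remains.
With z4 = false, by the same count on the reduced clause set, 2 assignments work.
(One model: z1=F, z2=T, z3=T, z4=F.)
Total: 1 + 2 = 3.

3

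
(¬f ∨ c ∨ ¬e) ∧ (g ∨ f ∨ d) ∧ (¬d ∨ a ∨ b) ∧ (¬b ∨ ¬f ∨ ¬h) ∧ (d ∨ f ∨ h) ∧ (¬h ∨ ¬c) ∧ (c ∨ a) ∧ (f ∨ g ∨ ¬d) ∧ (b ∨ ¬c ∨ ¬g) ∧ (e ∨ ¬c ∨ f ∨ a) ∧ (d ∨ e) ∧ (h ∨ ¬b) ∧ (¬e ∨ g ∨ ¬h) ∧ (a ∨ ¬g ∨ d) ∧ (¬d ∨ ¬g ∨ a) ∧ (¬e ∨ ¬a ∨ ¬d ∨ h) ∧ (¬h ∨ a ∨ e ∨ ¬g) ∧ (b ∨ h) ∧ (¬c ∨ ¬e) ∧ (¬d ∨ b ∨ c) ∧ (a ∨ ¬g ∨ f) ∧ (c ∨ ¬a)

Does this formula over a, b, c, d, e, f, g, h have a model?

Suppose h = False.
(¬b) alone gives b = False.
Now (b) is unsatisfied and unit — conflict.
Undo h and try h = True.
(¬c) alone gives c = False.
(a) alone gives a = True.
Now (¬a) is unsatisfied and unit — conflict.
Both values of h lead to a conflict.
No assignment satisfies every clause.

No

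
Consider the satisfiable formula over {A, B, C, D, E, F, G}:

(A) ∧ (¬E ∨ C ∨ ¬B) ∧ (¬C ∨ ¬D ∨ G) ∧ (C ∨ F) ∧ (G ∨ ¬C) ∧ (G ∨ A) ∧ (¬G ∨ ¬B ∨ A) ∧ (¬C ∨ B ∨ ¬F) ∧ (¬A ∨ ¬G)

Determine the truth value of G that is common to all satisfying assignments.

False

Suppose G = True.
Unit clause (A) forces A = True.
Now (¬A) is unsatisfied and unit — conflict.
So every satisfying assignment has G = False.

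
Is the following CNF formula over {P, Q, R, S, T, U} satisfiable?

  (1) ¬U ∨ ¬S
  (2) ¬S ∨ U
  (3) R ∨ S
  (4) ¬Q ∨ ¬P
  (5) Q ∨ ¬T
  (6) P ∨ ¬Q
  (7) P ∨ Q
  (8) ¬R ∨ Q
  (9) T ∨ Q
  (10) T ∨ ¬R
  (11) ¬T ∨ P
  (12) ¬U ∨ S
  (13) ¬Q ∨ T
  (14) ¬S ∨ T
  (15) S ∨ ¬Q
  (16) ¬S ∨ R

No, unsatisfiable

Case U = False:
From the singleton clause (¬S), S = False.
From the singleton clause (R), R = True.
From the singleton clause (Q), Q = True.
But (¬Q) is also a unit clause — contradiction.
That branch fails; take U = True instead.
From the singleton clause (¬S), S = False.
But (S) is also a unit clause — contradiction.
Either choice for U ends in contradiction.
No assignment satisfies every clause.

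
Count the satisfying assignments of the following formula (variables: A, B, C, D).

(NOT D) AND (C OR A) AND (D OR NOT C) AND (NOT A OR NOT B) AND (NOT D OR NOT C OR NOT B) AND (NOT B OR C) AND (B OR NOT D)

There are 2^4 = 16 truth assignments over (A, B, C, D).
Check each against the 7 clauses (columns in the order A, B, C, D):
  F F F F  ✗ fails (C OR A)
  F F F T  ✗ fails (NOT D)
  F F T F  ✗ fails (D OR NOT C)
  F F T T  ✗ fails (NOT D)
  F T F F  ✗ fails (C OR A)
  F T F T  ✗ fails (NOT D)
  F T T F  ✗ fails (D OR NOT C)
  F T T T  ✗ fails (NOT D)
  T F F F  ✓ satisfies all
  T F F T  ✗ fails (NOT D)
  T F T F  ✗ fails (D OR NOT C)
  T F T T  ✗ fails (NOT D)
  T T F F  ✗ fails (NOT A OR NOT B)
  T T F T  ✗ fails (NOT D)
  T T T F  ✗ fails (D OR NOT C)
  T T T T  ✗ fails (NOT D)
1 of the 16 rows is a model.

1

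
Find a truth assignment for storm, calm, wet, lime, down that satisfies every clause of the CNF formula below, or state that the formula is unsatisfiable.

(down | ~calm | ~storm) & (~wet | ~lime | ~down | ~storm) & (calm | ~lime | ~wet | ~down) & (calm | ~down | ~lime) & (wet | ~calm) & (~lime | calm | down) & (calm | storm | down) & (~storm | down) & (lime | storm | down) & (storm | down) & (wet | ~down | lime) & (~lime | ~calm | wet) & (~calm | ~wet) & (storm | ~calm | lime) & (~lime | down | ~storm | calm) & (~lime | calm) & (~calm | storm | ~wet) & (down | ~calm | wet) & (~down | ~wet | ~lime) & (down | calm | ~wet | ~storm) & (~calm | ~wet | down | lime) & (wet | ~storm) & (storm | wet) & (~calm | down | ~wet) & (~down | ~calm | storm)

storm ↦ 1, calm ↦ 0, wet ↦ 1, lime ↦ 0, down ↦ 1

Try wet = 1.
From the singleton clause (~calm), calm = 0.
From the singleton clause (~lime), lime = 0.
Try storm = 1.
From the singleton clause (down), down = 1.
All clauses are satisfied.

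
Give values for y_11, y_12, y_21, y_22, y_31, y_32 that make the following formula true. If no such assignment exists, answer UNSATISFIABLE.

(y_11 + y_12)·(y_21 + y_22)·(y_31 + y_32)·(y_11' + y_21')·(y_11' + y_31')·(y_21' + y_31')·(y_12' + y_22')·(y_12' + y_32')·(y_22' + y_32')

Suppose y_11 = 1.
Unit clause (y_21') forces y_21 = 0.
Unit clause (y_22) forces y_22 = 1.
Unit clause (y_31') forces y_31 = 0.
Unit clause (y_32) forces y_32 = 1.
But (y_32') is also a unit clause — contradiction.
Backtrack on y_11: now try y_11 = 0.
Unit clause (y_12) forces y_12 = 1.
Unit clause (y_22') forces y_22 = 0.
Unit clause (y_21) forces y_21 = 1.
Unit clause (y_31') forces y_31 = 0.
Unit clause (y_32) forces y_32 = 1.
But (y_32') is also a unit clause — contradiction.
Both values of y_11 lead to a conflict.

UNSATISFIABLE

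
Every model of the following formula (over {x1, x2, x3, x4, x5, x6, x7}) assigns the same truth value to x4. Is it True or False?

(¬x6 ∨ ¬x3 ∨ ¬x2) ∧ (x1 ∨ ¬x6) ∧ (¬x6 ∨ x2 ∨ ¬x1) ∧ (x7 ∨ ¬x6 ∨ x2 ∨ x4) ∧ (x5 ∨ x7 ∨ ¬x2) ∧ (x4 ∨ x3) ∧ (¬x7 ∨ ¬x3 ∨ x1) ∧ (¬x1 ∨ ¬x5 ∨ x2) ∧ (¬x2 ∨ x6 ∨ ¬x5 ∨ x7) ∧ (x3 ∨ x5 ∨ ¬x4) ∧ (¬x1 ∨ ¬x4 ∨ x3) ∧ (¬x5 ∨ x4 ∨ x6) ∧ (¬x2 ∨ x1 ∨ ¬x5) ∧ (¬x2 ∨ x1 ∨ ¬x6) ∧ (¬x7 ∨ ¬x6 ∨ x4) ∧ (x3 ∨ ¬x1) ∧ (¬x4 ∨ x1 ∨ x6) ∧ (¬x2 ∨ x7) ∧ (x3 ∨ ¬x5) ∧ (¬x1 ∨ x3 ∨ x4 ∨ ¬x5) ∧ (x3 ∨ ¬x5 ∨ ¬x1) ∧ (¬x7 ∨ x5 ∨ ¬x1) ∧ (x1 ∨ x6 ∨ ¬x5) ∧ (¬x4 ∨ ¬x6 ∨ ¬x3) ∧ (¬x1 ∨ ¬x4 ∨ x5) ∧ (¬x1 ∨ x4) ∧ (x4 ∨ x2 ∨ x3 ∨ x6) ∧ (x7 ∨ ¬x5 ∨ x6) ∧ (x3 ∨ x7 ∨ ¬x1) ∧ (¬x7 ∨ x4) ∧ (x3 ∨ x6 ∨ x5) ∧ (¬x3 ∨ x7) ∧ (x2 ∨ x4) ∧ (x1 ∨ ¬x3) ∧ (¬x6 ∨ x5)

Suppose x4 = False.
Unit clause (x3) forces x3 = True.
Unit clause (¬x1) forces x1 = False.
But (x1) is also a unit clause — contradiction.
So every satisfying assignment has x4 = True.

True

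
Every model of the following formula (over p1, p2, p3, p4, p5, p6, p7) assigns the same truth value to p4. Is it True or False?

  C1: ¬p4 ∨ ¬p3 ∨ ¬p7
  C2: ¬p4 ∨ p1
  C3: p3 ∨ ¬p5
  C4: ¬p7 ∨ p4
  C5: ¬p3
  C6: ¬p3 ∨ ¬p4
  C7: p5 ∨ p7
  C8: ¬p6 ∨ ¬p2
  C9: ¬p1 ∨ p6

True

Suppose p4 = False.
From the singleton clause (¬p7), p7 = False.
From the singleton clause (¬p3), p3 = False.
From the singleton clause (¬p5), p5 = False.
Now (p5) is unsatisfied and unit — conflict.
So every satisfying assignment has p4 = True.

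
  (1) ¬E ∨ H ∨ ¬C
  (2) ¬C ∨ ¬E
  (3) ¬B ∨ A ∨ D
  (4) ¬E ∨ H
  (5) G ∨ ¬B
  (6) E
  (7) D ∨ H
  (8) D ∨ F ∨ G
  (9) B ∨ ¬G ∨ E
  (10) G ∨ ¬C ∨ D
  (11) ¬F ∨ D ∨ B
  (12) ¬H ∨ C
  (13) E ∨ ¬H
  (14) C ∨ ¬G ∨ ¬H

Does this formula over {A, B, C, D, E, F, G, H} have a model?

No

Unit clause (E) forces E = True.
Unit clause (¬C) forces C = False.
Unit clause (H) forces H = True.
Now (¬H) is unsatisfied and unit — conflict.
No assignment satisfies every clause.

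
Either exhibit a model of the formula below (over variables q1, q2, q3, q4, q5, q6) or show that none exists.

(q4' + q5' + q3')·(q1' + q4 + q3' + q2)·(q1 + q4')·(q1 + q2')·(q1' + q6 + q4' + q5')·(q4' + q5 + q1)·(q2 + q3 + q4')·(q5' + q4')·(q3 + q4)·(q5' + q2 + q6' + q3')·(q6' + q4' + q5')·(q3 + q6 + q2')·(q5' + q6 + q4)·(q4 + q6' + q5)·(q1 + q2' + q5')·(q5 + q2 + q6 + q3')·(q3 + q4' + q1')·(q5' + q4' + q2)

Branch on q1: set q1 = 1.
Branch on q5: set q5 = 0.
Branch on q3: set q3 = 1.
Branch on q4: set q4 = 1.
Branch on q2: set q2 = 1.
Every clause is now satisfied; q6 is unconstrained.

q1=1, q2=1, q3=1, q4=1, q5=0, q6=1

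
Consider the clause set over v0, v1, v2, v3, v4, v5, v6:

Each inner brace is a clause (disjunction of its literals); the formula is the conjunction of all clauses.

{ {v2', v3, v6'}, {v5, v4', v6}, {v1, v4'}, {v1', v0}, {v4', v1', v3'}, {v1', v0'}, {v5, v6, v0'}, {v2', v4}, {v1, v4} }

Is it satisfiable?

Unsatisfiable

Try v1 = 1.
The clause (v0) is unit, so v0 = 1.
That conflicts with the unit clause (v0').
Backtrack on v1: now try v1 = 0.
The clause (v4') is unit, so v4 = 0.
That conflicts with the unit clause (v4).
Neither v1 = 1 nor v1 = 0 works.
No assignment satisfies every clause.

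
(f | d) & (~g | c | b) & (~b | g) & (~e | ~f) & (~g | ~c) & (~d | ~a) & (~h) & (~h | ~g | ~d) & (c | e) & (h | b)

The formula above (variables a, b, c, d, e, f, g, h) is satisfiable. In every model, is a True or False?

False

Suppose a = 1.
The clause (~d) is unit, so d = 0.
The clause (f) is unit, so f = 1.
The clause (~e) is unit, so e = 0.
The clause (~h) is unit, so h = 0.
The clause (c) is unit, so c = 1.
The clause (~g) is unit, so g = 0.
The clause (~b) is unit, so b = 0.
Now (b) is unsatisfied and unit — conflict.
So every satisfying assignment has a = False.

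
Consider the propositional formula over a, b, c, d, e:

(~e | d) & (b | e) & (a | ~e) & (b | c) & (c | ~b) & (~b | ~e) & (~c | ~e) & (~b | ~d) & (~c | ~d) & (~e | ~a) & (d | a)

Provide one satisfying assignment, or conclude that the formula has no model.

Case e = 0:
The clause (b) is unit, so b = 1.
The clause (c) is unit, so c = 1.
The clause (~d) is unit, so d = 0.
The clause (a) is unit, so a = 1.
Every clause now holds.

a: 1,  b: 1,  c: 1,  d: 0,  e: 0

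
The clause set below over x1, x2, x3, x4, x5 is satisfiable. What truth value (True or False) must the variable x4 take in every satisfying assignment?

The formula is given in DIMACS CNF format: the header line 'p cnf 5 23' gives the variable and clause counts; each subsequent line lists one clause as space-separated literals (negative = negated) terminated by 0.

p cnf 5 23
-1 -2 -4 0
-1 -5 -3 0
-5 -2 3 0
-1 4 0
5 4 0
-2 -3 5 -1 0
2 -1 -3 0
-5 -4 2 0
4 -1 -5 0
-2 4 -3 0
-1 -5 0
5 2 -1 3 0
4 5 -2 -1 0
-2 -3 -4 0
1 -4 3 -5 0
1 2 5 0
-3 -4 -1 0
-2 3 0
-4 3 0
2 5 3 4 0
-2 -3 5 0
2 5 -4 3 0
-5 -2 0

Suppose x4 = True.
The clause (x3) is unit, so x3 = True.
The clause (¬x2) is unit, so x2 = False.
The clause (¬x1) is unit, so x1 = False.
The clause (¬x5) is unit, so x5 = False.
But (x5) is also a unit clause — contradiction.
So every satisfying assignment has x4 = False.

False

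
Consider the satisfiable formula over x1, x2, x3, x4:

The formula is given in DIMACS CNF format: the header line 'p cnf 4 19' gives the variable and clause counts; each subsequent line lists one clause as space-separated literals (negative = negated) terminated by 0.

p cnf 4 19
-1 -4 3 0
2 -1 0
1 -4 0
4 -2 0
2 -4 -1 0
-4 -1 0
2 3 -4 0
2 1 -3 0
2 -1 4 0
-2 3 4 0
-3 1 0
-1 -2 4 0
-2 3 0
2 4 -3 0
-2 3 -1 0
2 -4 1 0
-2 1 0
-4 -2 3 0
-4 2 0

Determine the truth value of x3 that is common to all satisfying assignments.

Suppose x3 = True.
The clause (x1) is unit, so x1 = True.
The clause (x2) is unit, so x2 = True.
The clause (x4) is unit, so x4 = True.
That conflicts with the unit clause (¬x4).
So every satisfying assignment has x3 = False.

False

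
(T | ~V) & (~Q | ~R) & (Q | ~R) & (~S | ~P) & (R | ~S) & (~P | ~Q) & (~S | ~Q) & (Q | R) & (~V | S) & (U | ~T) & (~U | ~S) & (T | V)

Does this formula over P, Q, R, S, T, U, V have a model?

Satisfiable

Suppose T = 1.
(U) alone gives U = 1.
(~S) alone gives S = 0.
(~V) alone gives V = 0.
Suppose Q = 1.
(~R) alone gives R = 0.
(~P) alone gives P = 0.
All clauses are satisfied.
A satisfying assignment: P=0,  Q=1,  R=0,  S=0,  T=1,  U=1,  V=0.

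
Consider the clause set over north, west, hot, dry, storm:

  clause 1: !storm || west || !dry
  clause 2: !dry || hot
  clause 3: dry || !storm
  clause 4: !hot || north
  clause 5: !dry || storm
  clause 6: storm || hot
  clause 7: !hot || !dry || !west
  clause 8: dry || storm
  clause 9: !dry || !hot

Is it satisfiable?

No, unsatisfiable

Try dry = false.
The clause (!storm) is unit, so storm = false.
That conflicts with the unit clause (storm).
That branch fails; take dry = true instead.
The clause (hot) is unit, so hot = true.
That conflicts with the unit clause (!hot).
Neither dry = true nor dry = false works.
No assignment satisfies every clause.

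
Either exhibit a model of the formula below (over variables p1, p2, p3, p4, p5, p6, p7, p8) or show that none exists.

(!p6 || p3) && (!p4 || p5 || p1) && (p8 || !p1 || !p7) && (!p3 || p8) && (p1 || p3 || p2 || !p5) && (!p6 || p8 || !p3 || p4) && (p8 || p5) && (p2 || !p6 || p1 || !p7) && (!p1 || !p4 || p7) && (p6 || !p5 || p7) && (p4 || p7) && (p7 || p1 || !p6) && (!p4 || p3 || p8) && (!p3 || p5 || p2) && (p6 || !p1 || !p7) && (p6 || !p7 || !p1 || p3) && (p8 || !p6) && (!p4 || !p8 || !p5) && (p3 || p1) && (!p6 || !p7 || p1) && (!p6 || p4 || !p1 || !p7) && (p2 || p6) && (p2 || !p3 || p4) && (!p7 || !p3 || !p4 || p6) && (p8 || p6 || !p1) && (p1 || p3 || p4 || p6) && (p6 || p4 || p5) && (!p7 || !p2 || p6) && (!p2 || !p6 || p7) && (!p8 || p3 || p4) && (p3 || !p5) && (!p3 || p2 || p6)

p1=true; p2=true; p3=true; p4=true; p5=false; p6=true; p7=true; p8=true

Try p6 = true.
The clause (p3) is unit, so p3 = true.
The clause (p8) is unit, so p8 = true.
Try p4 = true.
The clause (!p5) is unit, so p5 = false.
The clause (p1) is unit, so p1 = true.
The clause (p7) is unit, so p7 = true.
The clause (p2) is unit, so p2 = true.
Every clause now holds.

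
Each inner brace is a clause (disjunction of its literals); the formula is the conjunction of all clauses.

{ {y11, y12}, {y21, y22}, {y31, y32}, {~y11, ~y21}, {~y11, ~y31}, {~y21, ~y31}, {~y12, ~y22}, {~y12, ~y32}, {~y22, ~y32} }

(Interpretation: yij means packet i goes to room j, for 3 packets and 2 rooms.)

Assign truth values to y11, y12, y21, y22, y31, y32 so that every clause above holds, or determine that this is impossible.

UNSATISFIABLE

Suppose y11 = 1.
Unit clause (~y21) forces y21 = 0.
Unit clause (y22) forces y22 = 1.
Unit clause (~y31) forces y31 = 0.
Unit clause (y32) forces y32 = 1.
That conflicts with the unit clause (~y32).
So y11 must be the other value — set y11 = 0.
Unit clause (y12) forces y12 = 1.
Unit clause (~y22) forces y22 = 0.
Unit clause (y21) forces y21 = 1.
Unit clause (~y31) forces y31 = 0.
Unit clause (y32) forces y32 = 1.
That conflicts with the unit clause (~y32).
Either choice for y11 ends in contradiction.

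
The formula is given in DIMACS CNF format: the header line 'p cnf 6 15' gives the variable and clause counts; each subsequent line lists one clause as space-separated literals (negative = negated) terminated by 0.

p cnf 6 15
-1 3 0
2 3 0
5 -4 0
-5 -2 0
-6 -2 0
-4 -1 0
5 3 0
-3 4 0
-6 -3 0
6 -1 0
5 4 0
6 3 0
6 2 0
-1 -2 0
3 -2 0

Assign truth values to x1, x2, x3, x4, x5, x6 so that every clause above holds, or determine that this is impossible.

Case x1 = False:
Case x2 = True:
(¬x5) alone gives x5 = False.
(¬x4) alone gives x4 = False.
Now (x4) is unsatisfied and unit — conflict.
Undo x2 and try x2 = False.
(x3) alone gives x3 = True.
(x4) alone gives x4 = True.
(x5) alone gives x5 = True.
(¬x6) alone gives x6 = False.
Now (x6) is unsatisfied and unit — conflict.
Both values of x2 lead to a conflict.
Undo x1 and try x1 = True.
(x3) alone gives x3 = True.
(¬x4) alone gives x4 = False.
Now (x4) is unsatisfied and unit — conflict.
Both values of x1 lead to a conflict.

UNSATISFIABLE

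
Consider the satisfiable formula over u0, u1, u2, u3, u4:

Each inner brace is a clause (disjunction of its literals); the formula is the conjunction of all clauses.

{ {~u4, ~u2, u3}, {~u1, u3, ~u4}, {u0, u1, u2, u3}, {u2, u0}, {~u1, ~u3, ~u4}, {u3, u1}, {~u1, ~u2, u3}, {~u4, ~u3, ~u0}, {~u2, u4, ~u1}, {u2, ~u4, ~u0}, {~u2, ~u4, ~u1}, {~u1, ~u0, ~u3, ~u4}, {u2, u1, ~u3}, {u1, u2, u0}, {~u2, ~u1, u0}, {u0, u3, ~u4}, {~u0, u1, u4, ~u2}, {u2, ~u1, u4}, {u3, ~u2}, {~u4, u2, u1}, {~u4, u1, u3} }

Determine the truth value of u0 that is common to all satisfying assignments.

Suppose u0 = 1.
Case u3 = 1:
Unit clause (~u4) forces u4 = 0.
Case u2 = 0:
Unit clause (u1) forces u1 = 1.
That conflicts with the unit clause (~u1).
So u2 must be the other value — set u2 = 1.
Unit clause (~u1) forces u1 = 0.
That conflicts with the unit clause (u1).
Neither u2 = 1 nor u2 = 0 works.
So u3 must be the other value — set u3 = 0.
Unit clause (u1) forces u1 = 1.
Unit clause (~u4) forces u4 = 0.
Unit clause (~u2) forces u2 = 0.
That conflicts with the unit clause (u2).
Neither u3 = 1 nor u3 = 0 works.
So every satisfying assignment has u0 = False.

False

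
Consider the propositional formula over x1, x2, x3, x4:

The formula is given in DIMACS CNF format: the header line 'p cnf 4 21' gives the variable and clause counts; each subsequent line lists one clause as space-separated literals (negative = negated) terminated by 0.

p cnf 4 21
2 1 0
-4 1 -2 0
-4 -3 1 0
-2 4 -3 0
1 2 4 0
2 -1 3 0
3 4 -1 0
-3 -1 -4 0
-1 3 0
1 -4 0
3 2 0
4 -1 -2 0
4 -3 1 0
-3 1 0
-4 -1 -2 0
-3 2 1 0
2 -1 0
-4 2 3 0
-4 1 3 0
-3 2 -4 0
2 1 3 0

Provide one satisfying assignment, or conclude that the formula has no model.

Suppose x2 = True.
Suppose x4 = False.
From the singleton clause (¬x3), x3 = False.
From the singleton clause (¬x1), x1 = False.
This assignment satisfies each clause.

x1: False; x2: True; x3: False; x4: False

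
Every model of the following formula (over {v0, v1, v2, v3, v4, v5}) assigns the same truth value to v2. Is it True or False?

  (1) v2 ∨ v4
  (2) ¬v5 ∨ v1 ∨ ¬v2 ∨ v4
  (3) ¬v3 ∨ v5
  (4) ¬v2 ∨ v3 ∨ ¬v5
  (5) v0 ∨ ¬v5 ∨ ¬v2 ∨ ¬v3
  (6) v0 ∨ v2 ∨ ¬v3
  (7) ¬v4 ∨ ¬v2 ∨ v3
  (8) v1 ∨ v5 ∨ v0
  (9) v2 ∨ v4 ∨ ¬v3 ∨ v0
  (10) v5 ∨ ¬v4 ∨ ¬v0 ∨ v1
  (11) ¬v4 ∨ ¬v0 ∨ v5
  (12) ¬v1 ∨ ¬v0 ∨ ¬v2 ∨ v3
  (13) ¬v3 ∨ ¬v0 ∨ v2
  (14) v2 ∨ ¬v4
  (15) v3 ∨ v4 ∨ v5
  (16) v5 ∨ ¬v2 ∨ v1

Suppose v2 = False.
From the singleton clause (v4), v4 = True.
That conflicts with the unit clause (¬v4).
So every satisfying assignment has v2 = True.

True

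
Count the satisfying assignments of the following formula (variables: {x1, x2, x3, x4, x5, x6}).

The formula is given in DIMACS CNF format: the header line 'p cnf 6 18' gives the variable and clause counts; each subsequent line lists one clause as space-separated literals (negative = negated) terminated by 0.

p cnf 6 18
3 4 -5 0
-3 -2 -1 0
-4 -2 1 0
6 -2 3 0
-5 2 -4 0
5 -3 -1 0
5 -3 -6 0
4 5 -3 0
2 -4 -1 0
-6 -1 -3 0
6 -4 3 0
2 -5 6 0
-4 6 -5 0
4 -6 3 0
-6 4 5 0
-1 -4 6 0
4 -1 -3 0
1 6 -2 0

8

There are 2^6 = 64 truth assignments over (x1, x2, x3, x4, x5, x6).
Split on x4. With x4 = True, the clauses containing x4 are satisfied and ¬x4 drops from the rest; 4 of the 2^5 = 32 assignments to the other variables satisfy what remains.
With x4 = False, by the same count on the reduced clause set, 4 assignments work.
(One model: x1=F, x2=F, x3=F, x4=F, x5=F, x6=F.)
Total: 4 + 4 = 8.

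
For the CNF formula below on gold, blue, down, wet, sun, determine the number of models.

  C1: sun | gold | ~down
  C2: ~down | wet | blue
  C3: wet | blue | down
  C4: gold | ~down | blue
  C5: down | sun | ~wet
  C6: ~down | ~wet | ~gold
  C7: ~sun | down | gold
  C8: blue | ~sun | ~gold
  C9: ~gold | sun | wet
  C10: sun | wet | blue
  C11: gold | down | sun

There are 2^5 = 32 truth assignments over (gold, blue, down, wet, sun).
Split on gold. With gold = 1, the clauses containing gold are satisfied and ~gold drops from the rest; 3 of the 2^4 = 16 assignments to the other variables satisfy what remains.
With gold = 0, by the same count on the reduced clause set, 2 assignments work.
(One model: gold=F, blue=T, down=T, wet=F, sun=T.)
Total: 3 + 2 = 5.

5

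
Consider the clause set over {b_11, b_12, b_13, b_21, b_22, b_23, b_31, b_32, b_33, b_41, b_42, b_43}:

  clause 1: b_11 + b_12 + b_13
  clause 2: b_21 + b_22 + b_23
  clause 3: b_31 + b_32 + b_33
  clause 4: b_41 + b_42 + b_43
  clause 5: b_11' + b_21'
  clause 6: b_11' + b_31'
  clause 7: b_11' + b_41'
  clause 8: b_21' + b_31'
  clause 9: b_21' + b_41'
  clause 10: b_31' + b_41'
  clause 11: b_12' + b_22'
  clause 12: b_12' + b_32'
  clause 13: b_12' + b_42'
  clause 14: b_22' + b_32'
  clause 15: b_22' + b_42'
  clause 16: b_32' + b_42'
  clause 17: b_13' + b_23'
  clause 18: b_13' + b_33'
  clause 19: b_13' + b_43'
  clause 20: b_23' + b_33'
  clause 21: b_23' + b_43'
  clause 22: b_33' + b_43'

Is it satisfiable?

Unsatisfiable

Suppose b_11 = 0.
Suppose b_12 = 1.
Unit clause (b_22') forces b_22 = 0.
Unit clause (b_32') forces b_32 = 0.
Unit clause (b_42') forces b_42 = 0.
Suppose b_21 = 1.
Unit clause (b_31') forces b_31 = 0.
Unit clause (b_33) forces b_33 = 1.
Unit clause (b_41') forces b_41 = 0.
Unit clause (b_43) forces b_43 = 1.
That conflicts with the unit clause (b_43').
Backtrack on b_21: now try b_21 = 0.
Unit clause (b_23) forces b_23 = 1.
Unit clause (b_13') forces b_13 = 0.
Unit clause (b_33') forces b_33 = 0.
Unit clause (b_31) forces b_31 = 1.
Unit clause (b_41') forces b_41 = 0.
Unit clause (b_43) forces b_43 = 1.
That conflicts with the unit clause (b_43').
Either choice for b_21 ends in contradiction.
Backtrack on b_12: now try b_12 = 0.
Unit clause (b_13) forces b_13 = 1.
Unit clause (b_23') forces b_23 = 0.
Unit clause (b_33') forces b_33 = 0.
Unit clause (b_43') forces b_43 = 0.
Suppose b_21 = 1.
Unit clause (b_31') forces b_31 = 0.
Unit clause (b_32) forces b_32 = 1.
Unit clause (b_41') forces b_41 = 0.
Unit clause (b_42) forces b_42 = 1.
That conflicts with the unit clause (b_42').
Backtrack on b_21: now try b_21 = 0.
Unit clause (b_22) forces b_22 = 1.
Unit clause (b_32') forces b_32 = 0.
Unit clause (b_31) forces b_31 = 1.
Unit clause (b_41') forces b_41 = 0.
Unit clause (b_42) forces b_42 = 1.
That conflicts with the unit clause (b_42').
Either choice for b_21 ends in contradiction.
Either choice for b_12 ends in contradiction.
Backtrack on b_11: now try b_11 = 1.
Unit clause (b_21') forces b_21 = 0.
Unit clause (b_31') forces b_31 = 0.
Unit clause (b_41') forces b_41 = 0.
Suppose b_22 = 1.
Unit clause (b_12') forces b_12 = 0.
Unit clause (b_32') forces b_32 = 0.
Unit clause (b_33) forces b_33 = 1.
Unit clause (b_42') forces b_42 = 0.
Unit clause (b_43) forces b_43 = 1.
That conflicts with the unit clause (b_43').
Backtrack on b_22: now try b_22 = 0.
Unit clause (b_23) forces b_23 = 1.
Unit clause (b_13') forces b_13 = 0.
Unit clause (b_33') forces b_33 = 0.
Unit clause (b_32) forces b_32 = 1.
Unit clause (b_12') forces b_12 = 0.
Unit clause (b_42') forces b_42 = 0.
Unit clause (b_43) forces b_43 = 1.
That conflicts with the unit clause (b_43').
Either choice for b_22 ends in contradiction.
Either choice for b_11 ends in contradiction.
No assignment satisfies every clause.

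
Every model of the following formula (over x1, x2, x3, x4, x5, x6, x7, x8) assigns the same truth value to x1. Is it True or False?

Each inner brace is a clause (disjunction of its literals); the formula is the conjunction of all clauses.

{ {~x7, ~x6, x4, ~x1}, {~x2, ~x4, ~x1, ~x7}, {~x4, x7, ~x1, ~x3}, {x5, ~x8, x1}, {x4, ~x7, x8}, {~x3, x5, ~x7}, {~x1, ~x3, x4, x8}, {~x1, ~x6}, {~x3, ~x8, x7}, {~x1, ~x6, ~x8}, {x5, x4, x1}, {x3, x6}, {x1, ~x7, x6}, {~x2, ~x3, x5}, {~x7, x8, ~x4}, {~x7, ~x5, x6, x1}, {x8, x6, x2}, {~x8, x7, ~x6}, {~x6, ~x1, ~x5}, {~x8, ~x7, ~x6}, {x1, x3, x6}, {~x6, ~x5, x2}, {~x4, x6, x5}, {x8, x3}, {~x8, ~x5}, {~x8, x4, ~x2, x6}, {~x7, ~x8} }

Suppose x1 = 1.
(~x6) alone gives x6 = 0.
(x3) alone gives x3 = 1.
Try x4 = 0.
(x8) alone gives x8 = 1.
(x7) alone gives x7 = 1.
That conflicts with the unit clause (~x7).
Undo x4 and try x4 = 1.
(x7) alone gives x7 = 1.
(~x2) alone gives x2 = 0.
(x5) alone gives x5 = 1.
(x8) alone gives x8 = 1.
That conflicts with the unit clause (~x8).
Either choice for x4 ends in contradiction.
So every satisfying assignment has x1 = False.

False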